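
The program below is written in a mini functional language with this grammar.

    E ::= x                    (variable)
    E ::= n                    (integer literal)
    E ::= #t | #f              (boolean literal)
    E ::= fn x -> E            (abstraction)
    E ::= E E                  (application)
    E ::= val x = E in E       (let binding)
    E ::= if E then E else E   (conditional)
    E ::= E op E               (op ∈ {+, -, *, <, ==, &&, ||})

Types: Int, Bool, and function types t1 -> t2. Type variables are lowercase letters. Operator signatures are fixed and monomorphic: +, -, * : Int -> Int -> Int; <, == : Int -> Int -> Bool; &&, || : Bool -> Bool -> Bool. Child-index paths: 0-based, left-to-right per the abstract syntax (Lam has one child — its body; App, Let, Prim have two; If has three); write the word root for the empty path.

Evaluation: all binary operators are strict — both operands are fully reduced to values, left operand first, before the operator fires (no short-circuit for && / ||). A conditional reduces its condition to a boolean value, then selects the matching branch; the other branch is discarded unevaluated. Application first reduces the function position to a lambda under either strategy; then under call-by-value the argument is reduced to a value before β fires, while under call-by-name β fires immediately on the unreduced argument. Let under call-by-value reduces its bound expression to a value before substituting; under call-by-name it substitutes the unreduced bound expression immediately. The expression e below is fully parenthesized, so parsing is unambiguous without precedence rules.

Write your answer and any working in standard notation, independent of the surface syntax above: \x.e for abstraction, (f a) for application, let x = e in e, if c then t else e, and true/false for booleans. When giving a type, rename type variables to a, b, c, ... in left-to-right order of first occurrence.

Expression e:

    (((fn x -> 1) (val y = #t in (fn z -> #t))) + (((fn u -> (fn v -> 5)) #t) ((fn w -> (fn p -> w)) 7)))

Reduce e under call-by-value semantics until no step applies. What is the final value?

Trace:
step 0: (((\x.1) (let y = true in (\z.true))) + (((\u.(\v.5)) true) ((\w.(\p.w)) 7)))
step 1: [let@0.1] (((\x.1) (\z.true)) + (((\u.(\v.5)) true) ((\w.(\p.w)) 7)))
step 2: [beta@0] (1 + (((\u.(\v.5)) true) ((\w.(\p.w)) 7)))
step 3: [beta@1.0] (1 + ((\v.5) ((\w.(\p.w)) 7)))
step 4: [beta@1.1] (1 + ((\v.5) (\p.7)))
step 5: [beta@1] (1 + 5)
step 6: [delta@root] 6

Answer: 6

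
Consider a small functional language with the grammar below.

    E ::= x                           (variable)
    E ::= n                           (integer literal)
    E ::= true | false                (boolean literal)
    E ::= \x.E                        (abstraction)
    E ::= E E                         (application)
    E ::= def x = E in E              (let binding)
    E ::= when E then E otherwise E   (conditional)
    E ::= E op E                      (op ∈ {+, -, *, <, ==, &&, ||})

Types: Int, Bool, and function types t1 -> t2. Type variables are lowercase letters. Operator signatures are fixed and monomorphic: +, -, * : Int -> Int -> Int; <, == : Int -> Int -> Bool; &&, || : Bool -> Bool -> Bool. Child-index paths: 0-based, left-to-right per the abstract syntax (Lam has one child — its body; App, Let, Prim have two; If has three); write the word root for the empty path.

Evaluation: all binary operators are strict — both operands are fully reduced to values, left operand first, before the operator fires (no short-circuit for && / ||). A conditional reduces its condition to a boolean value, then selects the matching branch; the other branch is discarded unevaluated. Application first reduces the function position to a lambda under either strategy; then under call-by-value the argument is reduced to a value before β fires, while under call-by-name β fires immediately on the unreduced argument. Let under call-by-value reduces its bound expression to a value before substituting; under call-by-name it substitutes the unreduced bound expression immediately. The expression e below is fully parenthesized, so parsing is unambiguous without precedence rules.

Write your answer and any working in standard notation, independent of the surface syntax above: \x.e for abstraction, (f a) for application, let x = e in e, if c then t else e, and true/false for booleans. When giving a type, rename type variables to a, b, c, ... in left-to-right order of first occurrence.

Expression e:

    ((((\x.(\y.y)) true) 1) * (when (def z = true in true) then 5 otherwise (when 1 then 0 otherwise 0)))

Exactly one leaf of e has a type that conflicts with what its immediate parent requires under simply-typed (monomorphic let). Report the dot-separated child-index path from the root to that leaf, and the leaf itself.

Working:
y : b
\y._ : b -> b
\x._ : a -> b -> b
  unify a -> b -> b ~ Bool -> c
  unify a ~ Bool
  unify b -> b ~ c
_ _ : b -> b
  unify b -> b ~ Int -> d
  unify b ~ Int
  unify Int ~ d
_ _ : Int
  unify Int ~ Int
let z : Bool
  unify Bool ~ Bool
  unify Int ~ Bool
  FAIL: mismatch Int ~ Bool

Answer: 1.2.0 : 1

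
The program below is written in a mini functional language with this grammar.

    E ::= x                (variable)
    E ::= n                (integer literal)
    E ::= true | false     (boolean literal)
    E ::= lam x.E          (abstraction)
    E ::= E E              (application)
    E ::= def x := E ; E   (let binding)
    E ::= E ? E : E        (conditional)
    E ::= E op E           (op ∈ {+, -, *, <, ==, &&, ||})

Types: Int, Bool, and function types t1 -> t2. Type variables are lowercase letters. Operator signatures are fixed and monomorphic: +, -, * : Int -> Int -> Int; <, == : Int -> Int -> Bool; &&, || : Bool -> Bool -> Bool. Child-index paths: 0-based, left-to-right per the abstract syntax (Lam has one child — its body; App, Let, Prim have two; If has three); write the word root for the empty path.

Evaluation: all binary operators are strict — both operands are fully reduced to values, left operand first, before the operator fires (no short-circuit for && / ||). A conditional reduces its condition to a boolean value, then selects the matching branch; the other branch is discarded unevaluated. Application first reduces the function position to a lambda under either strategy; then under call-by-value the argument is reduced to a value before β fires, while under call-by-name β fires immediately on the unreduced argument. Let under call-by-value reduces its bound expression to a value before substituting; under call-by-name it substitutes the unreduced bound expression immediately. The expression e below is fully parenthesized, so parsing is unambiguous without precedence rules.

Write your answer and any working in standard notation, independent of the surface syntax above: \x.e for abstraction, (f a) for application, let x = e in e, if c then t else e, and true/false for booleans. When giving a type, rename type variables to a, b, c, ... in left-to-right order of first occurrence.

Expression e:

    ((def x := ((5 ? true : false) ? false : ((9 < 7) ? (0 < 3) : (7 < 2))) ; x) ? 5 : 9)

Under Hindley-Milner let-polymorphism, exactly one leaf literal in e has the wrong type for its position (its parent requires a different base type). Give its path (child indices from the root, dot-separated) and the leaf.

Derivation:
  unify Int ~ Bool
  FAIL: mismatch Int ~ Bool

Answer: 0.0.0.0 : 5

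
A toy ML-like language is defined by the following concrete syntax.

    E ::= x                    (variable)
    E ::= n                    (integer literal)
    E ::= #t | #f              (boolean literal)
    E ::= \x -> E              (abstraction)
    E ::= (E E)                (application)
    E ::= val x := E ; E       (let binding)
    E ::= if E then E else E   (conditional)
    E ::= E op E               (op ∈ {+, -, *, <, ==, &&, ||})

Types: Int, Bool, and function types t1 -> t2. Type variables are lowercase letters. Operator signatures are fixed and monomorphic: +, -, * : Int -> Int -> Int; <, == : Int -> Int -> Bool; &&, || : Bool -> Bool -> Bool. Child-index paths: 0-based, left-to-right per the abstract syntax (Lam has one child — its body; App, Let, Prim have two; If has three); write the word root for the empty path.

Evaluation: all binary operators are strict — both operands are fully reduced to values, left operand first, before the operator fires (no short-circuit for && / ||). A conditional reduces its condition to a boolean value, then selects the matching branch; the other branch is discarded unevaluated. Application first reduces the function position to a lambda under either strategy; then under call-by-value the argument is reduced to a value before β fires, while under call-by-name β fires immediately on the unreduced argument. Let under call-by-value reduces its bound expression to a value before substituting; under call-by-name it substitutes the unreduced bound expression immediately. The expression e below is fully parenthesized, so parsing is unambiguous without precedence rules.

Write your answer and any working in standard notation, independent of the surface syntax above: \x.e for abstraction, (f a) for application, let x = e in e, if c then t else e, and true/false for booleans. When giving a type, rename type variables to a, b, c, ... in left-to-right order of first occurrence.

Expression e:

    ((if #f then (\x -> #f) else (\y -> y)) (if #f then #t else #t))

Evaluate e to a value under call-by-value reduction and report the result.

Trace:
step 0: ((if false then (\x.false) else (\y.y)) (if false then true else true))
step 1: [if@0] ((\y.y) (if false then true else true))
step 2: [if@1] ((\y.y) true)
step 3: [beta@root] true

Answer: true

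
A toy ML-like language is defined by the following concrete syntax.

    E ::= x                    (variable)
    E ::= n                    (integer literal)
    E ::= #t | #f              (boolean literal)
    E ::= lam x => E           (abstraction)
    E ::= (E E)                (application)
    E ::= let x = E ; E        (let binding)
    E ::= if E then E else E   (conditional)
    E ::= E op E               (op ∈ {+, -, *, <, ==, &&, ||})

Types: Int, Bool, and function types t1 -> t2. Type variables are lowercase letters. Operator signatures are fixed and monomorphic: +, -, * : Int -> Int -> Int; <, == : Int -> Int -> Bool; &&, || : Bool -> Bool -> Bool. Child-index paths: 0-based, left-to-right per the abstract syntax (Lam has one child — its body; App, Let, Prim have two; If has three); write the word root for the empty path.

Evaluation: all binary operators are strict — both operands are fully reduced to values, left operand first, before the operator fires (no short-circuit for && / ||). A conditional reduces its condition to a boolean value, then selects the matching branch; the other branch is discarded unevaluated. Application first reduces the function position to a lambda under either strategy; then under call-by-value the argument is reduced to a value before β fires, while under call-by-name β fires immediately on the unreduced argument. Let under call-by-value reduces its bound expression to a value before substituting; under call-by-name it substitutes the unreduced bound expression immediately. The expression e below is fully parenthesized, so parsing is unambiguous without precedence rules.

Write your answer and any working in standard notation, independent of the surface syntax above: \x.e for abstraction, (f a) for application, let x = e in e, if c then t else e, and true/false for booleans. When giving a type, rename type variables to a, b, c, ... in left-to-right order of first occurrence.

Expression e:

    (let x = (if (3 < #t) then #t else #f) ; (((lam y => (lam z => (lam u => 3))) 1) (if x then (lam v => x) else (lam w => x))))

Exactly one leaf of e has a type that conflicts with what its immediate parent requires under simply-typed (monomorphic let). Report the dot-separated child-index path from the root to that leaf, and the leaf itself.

Answer: 0.0.1 : true

Working:
  unify Int ~ Int
  unify Bool ~ Int
  FAIL: mismatch Bool ~ Int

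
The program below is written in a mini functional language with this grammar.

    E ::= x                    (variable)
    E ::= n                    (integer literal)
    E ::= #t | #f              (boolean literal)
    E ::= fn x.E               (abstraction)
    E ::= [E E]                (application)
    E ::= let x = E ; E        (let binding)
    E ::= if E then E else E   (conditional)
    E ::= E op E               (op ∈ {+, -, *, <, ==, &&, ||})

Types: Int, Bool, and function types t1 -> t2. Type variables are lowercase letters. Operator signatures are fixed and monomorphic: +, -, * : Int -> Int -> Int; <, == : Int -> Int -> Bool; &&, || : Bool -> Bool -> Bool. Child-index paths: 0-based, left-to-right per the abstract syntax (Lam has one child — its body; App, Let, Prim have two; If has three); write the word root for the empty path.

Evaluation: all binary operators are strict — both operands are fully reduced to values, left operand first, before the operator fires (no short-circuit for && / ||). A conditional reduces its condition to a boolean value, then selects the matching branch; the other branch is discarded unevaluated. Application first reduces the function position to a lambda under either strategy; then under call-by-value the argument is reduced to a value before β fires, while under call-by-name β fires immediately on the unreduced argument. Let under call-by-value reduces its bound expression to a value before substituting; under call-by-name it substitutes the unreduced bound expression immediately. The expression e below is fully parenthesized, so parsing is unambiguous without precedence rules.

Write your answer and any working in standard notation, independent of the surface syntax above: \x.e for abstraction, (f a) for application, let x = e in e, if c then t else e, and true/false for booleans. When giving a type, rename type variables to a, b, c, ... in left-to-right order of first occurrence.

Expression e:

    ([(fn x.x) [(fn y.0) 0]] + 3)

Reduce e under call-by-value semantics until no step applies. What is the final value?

Trace:
step 0: (((\x.x) ((\y.0) 0)) + 3)
step 1: [beta@0.1] (((\x.x) 0) + 3)
step 2: [beta@0] (0 + 3)
step 3: [delta@root] 3

Answer: 3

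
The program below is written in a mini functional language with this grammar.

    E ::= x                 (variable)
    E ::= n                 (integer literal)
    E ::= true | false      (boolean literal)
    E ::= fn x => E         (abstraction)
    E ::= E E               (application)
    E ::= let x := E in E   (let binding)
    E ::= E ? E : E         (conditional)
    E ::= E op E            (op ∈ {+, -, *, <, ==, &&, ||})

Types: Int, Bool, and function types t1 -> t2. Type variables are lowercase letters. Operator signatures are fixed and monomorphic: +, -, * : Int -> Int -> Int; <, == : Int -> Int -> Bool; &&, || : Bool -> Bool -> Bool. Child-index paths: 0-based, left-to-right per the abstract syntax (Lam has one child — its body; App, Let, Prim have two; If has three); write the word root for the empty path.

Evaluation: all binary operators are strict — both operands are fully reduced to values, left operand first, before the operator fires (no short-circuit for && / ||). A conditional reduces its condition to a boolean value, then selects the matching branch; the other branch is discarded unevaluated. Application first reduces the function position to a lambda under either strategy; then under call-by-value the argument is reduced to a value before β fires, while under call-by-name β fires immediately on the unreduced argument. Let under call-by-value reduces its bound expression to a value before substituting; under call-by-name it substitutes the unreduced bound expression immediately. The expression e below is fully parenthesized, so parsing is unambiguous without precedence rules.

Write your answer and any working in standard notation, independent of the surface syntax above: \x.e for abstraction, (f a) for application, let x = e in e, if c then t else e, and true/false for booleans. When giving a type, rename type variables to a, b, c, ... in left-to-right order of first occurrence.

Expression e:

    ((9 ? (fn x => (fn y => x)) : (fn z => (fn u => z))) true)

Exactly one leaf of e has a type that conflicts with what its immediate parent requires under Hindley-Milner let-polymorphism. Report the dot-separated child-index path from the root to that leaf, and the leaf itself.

Derivation:
  unify Int ~ Bool
  FAIL: mismatch Int ~ Bool

Answer: 0.0 : 9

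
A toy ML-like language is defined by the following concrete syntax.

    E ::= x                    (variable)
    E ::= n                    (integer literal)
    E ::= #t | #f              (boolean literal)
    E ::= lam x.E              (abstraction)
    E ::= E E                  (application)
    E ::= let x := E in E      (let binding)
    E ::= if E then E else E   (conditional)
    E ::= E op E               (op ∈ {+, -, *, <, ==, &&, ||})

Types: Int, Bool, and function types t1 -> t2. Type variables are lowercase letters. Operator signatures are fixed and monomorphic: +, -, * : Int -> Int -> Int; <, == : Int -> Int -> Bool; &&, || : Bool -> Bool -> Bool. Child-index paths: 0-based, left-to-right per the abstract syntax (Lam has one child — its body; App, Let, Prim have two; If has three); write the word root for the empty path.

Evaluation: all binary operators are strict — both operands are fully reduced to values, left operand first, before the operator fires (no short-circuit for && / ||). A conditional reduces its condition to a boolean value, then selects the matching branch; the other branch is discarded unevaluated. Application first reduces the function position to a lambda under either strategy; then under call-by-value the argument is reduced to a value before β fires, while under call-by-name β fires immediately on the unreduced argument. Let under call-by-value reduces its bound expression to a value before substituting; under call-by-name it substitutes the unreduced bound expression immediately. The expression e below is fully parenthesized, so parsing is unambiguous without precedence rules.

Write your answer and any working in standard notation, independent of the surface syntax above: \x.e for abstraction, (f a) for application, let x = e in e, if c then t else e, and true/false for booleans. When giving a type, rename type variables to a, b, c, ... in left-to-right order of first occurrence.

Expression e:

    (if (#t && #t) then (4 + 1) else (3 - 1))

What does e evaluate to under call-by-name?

Answer: 5

Trace:
step 0: (if (true && true) then (4 + 1) else (3 - 1))
step 1: [delta@0] (if true then (4 + 1) else (3 - 1))
step 2: [if@root] (4 + 1)
step 3: [delta@root] 5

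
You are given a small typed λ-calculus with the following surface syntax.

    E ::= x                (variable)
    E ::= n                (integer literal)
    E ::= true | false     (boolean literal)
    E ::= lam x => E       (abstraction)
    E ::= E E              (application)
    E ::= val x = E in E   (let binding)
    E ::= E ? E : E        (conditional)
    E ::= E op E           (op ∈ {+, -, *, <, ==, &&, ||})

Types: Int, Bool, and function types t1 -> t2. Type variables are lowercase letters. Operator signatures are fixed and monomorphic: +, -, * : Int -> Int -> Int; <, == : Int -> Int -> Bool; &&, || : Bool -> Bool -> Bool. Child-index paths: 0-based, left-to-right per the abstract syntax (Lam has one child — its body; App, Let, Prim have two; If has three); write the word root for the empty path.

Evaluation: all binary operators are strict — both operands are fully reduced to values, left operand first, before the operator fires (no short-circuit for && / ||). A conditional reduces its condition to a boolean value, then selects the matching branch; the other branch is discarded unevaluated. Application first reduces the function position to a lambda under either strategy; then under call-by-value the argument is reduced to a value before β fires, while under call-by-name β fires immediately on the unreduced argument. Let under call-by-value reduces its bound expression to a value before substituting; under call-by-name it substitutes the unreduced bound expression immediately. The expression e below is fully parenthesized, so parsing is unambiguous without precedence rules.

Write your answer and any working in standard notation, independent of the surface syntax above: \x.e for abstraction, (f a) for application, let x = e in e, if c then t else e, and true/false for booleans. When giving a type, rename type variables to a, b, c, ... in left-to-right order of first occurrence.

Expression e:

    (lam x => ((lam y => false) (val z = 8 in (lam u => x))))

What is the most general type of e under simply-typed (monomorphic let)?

Trace:
\y._ : b -> Bool
let z : Int
x : a
\u._ : c -> a
  unify b -> Bool ~ (c -> a) -> d
  unify b ~ c -> a
  unify Bool ~ d
_ _ : Bool
\x._ : a -> Bool

Answer: a -> Bool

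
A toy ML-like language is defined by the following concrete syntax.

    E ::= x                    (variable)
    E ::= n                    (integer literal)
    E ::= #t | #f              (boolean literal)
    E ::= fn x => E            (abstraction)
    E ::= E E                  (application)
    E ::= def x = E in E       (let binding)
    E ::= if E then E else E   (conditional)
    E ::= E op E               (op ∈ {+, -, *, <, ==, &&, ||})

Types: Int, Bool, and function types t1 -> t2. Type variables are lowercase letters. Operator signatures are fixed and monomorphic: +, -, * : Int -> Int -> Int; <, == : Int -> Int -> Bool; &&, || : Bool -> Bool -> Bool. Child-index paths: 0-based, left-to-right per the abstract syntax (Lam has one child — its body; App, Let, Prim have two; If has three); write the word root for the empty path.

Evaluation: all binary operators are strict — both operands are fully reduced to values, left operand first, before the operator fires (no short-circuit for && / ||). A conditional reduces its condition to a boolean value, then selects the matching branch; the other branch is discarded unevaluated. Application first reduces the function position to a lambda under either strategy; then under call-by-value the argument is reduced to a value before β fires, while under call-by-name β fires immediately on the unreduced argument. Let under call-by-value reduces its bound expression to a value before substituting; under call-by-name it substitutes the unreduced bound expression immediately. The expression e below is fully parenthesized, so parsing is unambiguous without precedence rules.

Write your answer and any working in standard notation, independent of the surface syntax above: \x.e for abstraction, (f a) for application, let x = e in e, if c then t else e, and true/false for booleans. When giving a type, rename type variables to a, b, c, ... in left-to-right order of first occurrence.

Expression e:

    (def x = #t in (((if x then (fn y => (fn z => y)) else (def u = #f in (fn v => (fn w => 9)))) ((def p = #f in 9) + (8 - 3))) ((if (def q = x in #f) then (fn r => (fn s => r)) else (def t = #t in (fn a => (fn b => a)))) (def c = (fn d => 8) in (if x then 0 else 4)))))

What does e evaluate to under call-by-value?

Trace:
step 0: (let x = true in (((if x then (\y.(\z.y)) else (let u = false in (\v.(\w.9)))) ((let p = false in 9) + (8 - 3))) ((if (let q = x in false) then (\r.(\s.r)) else (let t = true in (\a.(\b.a)))) (let c = (\d.8) in (if x then 0 else 4)))))
step 1: [let@root] (((if true then (\y.(\z.y)) else (let u = false in (\v.(\w.9)))) ((let p = false in 9) + (8 - 3))) ((if (let q = true in false) then (\r.(\s.r)) else (let t = true in (\a.(\b.a)))) (let c = (\d.8) in (if true then 0 else 4))))
step 2: [if@0.0] (((\y.(\z.y)) ((let p = false in 9) + (8 - 3))) ((if (let q = true in false) then (\r.(\s.r)) else (let t = true in (\a.(\b.a)))) (let c = (\d.8) in (if true then 0 else 4))))
step 3: [let@0.1.0] (((\y.(\z.y)) (9 + (8 - 3))) ((if (let q = true in false) then (\r.(\s.r)) else (let t = true in (\a.(\b.a)))) (let c = (\d.8) in (if true then 0 else 4))))
step 4: [delta@0.1.1] (((\y.(\z.y)) (9 + 5)) ((if (let q = true in false) then (\r.(\s.r)) else (let t = true in (\a.(\b.a)))) (let c = (\d.8) in (if true then 0 else 4))))
step 5: [delta@0.1] (((\y.(\z.y)) 14) ((if (let q = true in false) then (\r.(\s.r)) else (let t = true in (\a.(\b.a)))) (let c = (\d.8) in (if true then 0 else 4))))
step 6: [beta@0] ((\z.14) ((if (let q = true in false) then (\r.(\s.r)) else (let t = true in (\a.(\b.a)))) (let c = (\d.8) in (if true then 0 else 4))))
step 7: [let@1.0.0] ((\z.14) ((if false then (\r.(\s.r)) else (let t = true in (\a.(\b.a)))) (let c = (\d.8) in (if true then 0 else 4))))
step 8: [if@1.0] ((\z.14) ((let t = true in (\a.(\b.a))) (let c = (\d.8) in (if true then 0 else 4))))
step 9: [let@1.0] ((\z.14) ((\a.(\b.a)) (let c = (\d.8) in (if true then 0 else 4))))
step 10: [let@1.1] ((\z.14) ((\a.(\b.a)) (if true then 0 else 4)))
step 11: [if@1.1] ((\z.14) ((\a.(\b.a)) 0))
step 12: [beta@1] ((\z.14) (\b.0))
step 13: [beta@root] 14

Answer: 14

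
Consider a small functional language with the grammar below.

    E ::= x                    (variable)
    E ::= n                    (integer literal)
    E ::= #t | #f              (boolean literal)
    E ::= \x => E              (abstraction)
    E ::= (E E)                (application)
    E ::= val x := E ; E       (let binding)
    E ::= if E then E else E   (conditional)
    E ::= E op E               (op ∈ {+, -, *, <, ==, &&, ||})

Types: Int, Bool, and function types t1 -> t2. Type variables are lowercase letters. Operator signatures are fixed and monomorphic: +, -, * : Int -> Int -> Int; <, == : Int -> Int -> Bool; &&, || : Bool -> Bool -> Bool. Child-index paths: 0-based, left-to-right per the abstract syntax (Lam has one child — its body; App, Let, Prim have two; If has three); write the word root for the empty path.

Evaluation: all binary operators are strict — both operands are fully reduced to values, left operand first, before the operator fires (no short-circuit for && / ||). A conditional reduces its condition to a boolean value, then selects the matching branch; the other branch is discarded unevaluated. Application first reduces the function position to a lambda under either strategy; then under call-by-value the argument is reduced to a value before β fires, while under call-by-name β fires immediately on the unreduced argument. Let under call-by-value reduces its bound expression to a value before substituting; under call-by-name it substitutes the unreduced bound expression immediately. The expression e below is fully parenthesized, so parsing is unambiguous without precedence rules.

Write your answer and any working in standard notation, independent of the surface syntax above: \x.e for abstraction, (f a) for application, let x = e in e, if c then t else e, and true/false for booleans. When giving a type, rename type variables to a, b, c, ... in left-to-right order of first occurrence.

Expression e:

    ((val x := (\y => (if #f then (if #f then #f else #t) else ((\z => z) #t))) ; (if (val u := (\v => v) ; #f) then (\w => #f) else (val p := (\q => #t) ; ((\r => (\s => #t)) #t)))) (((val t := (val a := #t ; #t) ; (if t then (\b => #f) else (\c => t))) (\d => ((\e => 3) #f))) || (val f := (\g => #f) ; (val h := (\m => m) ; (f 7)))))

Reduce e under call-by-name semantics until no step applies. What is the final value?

Trace:
step 0: ((let x = (\y.(if false then (if false then false else true) else ((\z.z) true))) in (if (let u = (\v.v) in false) then (\w.false) else (let p = (\q.true) in ((\r.(\s.true)) true)))) (((let t = (let a = true in true) in (if t then (\b.false) else (\c.t))) (\d.((\e.3) false))) || (let f = (\g.false) in (let h = (\m.m) in (f 7)))))
step 1: [let@0] ((if (let u = (\v.v) in false) then (\w.false) else (let p = (\q.true) in ((\r.(\s.true)) true))) (((let t = (let a = true in true) in (if t then (\b.false) else (\c.t))) (\d.((\e.3) false))) || (let f = (\g.false) in (let h = (\m.m) in (f 7)))))
step 2: [let@0.0] ((if false then (\w.false) else (let p = (\q.true) in ((\r.(\s.true)) true))) (((let t = (let a = true in true) in (if t then (\b.false) else (\c.t))) (\d.((\e.3) false))) || (let f = (\g.false) in (let h = (\m.m) in (f 7)))))
step 3: [if@0] ((let p = (\q.true) in ((\r.(\s.true)) true)) (((let t = (let a = true in true) in (if t then (\b.false) else (\c.t))) (\d.((\e.3) false))) || (let f = (\g.false) in (let h = (\m.m) in (f 7)))))
step 4: [let@0] (((\r.(\s.true)) true) (((let t = (let a = true in true) in (if t then (\b.false) else (\c.t))) (\d.((\e.3) false))) || (let f = (\g.false) in (let h = (\m.m) in (f 7)))))
step 5: [beta@0] ((\s.true) (((let t = (let a = true in true) in (if t then (\b.false) else (\c.t))) (\d.((\e.3) false))) || (let f = (\g.false) in (let h = (\m.m) in (f 7)))))
step 6: [beta@root] true

Answer: true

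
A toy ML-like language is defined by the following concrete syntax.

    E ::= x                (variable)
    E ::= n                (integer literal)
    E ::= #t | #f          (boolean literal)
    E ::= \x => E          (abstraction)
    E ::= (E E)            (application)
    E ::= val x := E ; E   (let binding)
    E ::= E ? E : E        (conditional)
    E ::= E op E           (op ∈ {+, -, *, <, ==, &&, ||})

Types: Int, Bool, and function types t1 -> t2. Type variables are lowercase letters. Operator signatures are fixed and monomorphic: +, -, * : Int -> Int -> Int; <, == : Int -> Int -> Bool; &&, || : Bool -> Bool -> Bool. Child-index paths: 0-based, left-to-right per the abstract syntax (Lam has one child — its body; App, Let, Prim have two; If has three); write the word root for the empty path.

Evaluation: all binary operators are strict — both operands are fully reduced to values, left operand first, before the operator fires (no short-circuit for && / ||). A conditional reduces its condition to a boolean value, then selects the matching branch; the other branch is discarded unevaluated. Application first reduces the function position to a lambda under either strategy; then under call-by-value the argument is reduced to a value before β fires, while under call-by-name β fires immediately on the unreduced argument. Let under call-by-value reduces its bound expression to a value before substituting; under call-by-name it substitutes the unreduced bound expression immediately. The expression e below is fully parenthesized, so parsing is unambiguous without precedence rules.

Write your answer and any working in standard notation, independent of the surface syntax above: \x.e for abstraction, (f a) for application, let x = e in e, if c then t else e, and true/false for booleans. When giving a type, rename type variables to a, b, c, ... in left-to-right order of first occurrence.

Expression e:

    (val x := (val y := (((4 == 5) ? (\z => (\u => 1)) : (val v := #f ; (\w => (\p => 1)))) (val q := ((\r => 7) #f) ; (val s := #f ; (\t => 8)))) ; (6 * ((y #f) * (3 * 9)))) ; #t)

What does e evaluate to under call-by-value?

Trace:
step 0: (let x = (let y = ((if (4 == 5) then (\z.(\u.1)) else (let v = false in (\w.(\p.1)))) (let q = ((\r.7) false) in (let s = false in (\t.8)))) in (6 * ((y false) * (3 * 9)))) in true)
step 1: [delta@0.0.0.0] (let x = (let y = ((if false then (\z.(\u.1)) else (let v = false in (\w.(\p.1)))) (let q = ((\r.7) false) in (let s = false in (\t.8)))) in (6 * ((y false) * (3 * 9)))) in true)
step 2: [if@0.0.0] (let x = (let y = ((let v = false in (\w.(\p.1))) (let q = ((\r.7) false) in (let s = false in (\t.8)))) in (6 * ((y false) * (3 * 9)))) in true)
step 3: [let@0.0.0] (let x = (let y = ((\w.(\p.1)) (let q = ((\r.7) false) in (let s = false in (\t.8)))) in (6 * ((y false) * (3 * 9)))) in true)
step 4: [beta@0.0.1.0] (let x = (let y = ((\w.(\p.1)) (let q = 7 in (let s = false in (\t.8)))) in (6 * ((y false) * (3 * 9)))) in true)
step 5: [let@0.0.1] (let x = (let y = ((\w.(\p.1)) (let s = false in (\t.8))) in (6 * ((y false) * (3 * 9)))) in true)
step 6: [let@0.0.1] (let x = (let y = ((\w.(\p.1)) (\t.8)) in (6 * ((y false) * (3 * 9)))) in true)
step 7: [beta@0.0] (let x = (let y = (\p.1) in (6 * ((y false) * (3 * 9)))) in true)
step 8: [let@0] (let x = (6 * (((\p.1) false) * (3 * 9))) in true)
step 9: [beta@0.1.0] (let x = (6 * (1 * (3 * 9))) in true)
step 10: [delta@0.1.1] (let x = (6 * (1 * 27)) in true)
step 11: [delta@0.1] (let x = (6 * 27) in true)
step 12: [delta@0] (let x = 162 in true)
step 13: [let@root] true

Answer: true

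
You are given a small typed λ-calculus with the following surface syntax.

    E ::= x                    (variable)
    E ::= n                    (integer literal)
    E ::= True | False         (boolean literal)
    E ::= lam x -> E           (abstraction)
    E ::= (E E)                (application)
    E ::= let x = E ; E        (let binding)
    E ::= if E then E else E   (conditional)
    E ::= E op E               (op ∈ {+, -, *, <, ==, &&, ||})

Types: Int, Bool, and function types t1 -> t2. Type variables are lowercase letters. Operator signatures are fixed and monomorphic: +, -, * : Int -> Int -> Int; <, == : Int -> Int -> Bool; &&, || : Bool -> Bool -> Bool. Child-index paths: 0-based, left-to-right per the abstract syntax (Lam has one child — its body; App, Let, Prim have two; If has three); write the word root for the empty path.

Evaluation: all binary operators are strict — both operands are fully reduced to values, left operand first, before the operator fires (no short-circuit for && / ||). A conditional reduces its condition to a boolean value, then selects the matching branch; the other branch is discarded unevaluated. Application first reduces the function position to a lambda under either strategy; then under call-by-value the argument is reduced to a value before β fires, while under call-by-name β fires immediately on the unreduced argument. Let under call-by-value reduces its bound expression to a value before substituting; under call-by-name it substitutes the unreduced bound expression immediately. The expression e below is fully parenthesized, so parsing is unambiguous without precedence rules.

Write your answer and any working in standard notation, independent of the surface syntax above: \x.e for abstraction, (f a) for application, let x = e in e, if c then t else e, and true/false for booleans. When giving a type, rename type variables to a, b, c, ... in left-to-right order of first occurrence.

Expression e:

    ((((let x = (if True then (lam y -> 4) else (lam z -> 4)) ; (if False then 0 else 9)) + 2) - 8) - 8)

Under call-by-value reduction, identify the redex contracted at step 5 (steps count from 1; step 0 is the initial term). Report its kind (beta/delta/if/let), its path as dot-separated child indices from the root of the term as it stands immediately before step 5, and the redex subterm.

Answer: delta at 0 : (11 - 8)

Trace:
step 0: ((((let x = (if true then (\y.4) else (\z.4)) in (if false then 0 else 9)) + 2) - 8) - 8)
step 1: [if@0.0.0.0] ((((let x = (\y.4) in (if false then 0 else 9)) + 2) - 8) - 8)
step 2: [let@0.0.0] ((((if false then 0 else 9) + 2) - 8) - 8)
step 3: [if@0.0.0] (((9 + 2) - 8) - 8)
step 4: [delta@0.0] ((11 - 8) - 8)
step 5: [delta@0] (3 - 8)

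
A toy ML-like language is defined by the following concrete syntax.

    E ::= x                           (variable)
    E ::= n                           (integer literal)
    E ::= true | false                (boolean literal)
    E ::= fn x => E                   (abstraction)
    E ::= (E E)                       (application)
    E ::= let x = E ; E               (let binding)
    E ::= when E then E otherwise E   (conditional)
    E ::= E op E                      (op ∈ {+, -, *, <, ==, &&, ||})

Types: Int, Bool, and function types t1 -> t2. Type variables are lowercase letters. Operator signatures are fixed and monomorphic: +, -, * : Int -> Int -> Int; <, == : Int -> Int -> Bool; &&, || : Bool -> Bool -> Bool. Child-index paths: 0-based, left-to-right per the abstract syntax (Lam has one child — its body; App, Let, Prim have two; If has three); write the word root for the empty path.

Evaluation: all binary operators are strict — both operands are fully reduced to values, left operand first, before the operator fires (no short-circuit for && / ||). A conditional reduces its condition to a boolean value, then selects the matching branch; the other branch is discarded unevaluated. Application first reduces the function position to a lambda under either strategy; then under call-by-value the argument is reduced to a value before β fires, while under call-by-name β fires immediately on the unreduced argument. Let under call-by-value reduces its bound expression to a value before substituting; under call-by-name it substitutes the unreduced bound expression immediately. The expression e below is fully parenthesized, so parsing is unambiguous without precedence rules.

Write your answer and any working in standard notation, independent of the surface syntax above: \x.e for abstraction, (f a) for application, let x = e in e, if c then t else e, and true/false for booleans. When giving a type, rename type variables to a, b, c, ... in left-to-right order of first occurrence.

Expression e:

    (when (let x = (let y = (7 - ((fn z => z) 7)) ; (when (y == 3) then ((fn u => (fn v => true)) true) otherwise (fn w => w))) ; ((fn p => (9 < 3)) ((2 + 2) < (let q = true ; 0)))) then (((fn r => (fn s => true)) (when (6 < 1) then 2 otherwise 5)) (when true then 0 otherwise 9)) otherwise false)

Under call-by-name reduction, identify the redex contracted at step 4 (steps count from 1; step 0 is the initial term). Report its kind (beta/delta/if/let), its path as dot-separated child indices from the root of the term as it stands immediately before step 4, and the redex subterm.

Answer: if at root : (if false then (((\r.(\s.true)) (if (6 < 1) then 2 else 5)) (if true then 0 else 9)) else false)

Working:
step 0: (if (let x = (let y = (7 - ((\z.z) 7)) in (if (y == 3) then ((\u.(\v.true)) true) else (\w.w))) in ((\p.(9 < 3)) ((2 + 2) < (let q = true in 0)))) then (((\r.(\s.true)) (if (6 < 1) then 2 else 5)) (if true then 0 else 9)) else false)
step 1: [let@0] (if ((\p.(9 < 3)) ((2 + 2) < (let q = true in 0))) then (((\r.(\s.true)) (if (6 < 1) then 2 else 5)) (if true then 0 else 9)) else false)
step 2: [beta@0] (if (9 < 3) then (((\r.(\s.true)) (if (6 < 1) then 2 else 5)) (if true then 0 else 9)) else false)
step 3: [delta@0] (if false then (((\r.(\s.true)) (if (6 < 1) then 2 else 5)) (if true then 0 else 9)) else false)
step 4: [if@root] false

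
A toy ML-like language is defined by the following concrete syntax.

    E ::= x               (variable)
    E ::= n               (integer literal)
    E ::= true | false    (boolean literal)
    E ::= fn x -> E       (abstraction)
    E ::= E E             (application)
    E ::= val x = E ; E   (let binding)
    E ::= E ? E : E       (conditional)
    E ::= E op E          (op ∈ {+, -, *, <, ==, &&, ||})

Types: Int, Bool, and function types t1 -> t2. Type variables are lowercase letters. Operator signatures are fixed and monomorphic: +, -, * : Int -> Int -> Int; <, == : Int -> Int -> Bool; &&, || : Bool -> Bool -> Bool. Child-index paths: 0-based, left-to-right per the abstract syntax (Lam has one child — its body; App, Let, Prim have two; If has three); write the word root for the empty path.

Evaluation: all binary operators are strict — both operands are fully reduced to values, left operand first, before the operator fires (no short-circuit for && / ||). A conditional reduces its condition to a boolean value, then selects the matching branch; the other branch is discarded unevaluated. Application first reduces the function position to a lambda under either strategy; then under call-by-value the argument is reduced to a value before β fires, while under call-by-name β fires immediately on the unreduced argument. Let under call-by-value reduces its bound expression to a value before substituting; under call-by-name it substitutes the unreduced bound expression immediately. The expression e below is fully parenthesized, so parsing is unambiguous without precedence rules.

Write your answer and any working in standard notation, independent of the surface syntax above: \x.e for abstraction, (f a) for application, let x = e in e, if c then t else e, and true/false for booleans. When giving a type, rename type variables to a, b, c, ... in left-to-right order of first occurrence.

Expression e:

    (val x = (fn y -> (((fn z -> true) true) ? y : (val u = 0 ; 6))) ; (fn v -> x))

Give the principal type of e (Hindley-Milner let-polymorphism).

Working:
\z._ : b -> Bool
  unify b -> Bool ~ Bool -> c
  unify b ~ Bool
  unify Bool ~ c
_ _ : Bool
  unify Bool ~ Bool
y : a
let u : Int
  unify a ~ Int
\y._ : Int -> Int
let x : Int -> Int
x : Int -> Int
\v._ : d -> Int -> Int

Answer: a -> Int -> Int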